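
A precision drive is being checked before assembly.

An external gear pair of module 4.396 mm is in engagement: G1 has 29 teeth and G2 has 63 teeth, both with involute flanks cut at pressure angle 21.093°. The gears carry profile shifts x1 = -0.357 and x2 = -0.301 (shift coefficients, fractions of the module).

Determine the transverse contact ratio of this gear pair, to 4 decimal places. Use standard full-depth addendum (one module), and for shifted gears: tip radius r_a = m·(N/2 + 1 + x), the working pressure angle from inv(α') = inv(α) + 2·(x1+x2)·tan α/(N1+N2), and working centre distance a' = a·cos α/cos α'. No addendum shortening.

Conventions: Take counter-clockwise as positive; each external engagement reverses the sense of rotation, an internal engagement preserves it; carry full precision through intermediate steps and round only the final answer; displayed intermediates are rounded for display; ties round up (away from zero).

1.8583

class = single-mesh tooth geometry [involute pair 29T × 63T, m = 4.396]
base radii: r_b1 = 59.471127, r_b2 = 129.195897
tip radii: r_a1 = 66.568628, r_a2 = 141.546804
inv(α') = inv(21.093°) + 2·(-0.357-0.301)·tan α/(29+63) = 0.01206765  ⇒  α' = 18.68142°
a' = a·cos α / cos α' = 202.2160·cos 21.093°/cos 18.68142° = 199.159929
action lengths: √(r_a1²−r_b1²) = 29.909317, √(r_a2²−r_b2²) = 57.826619
base pitch p_b = π·m·cos α = 12.885107
CR = (29.909317 + 57.826619 − 199.159929·sin 18.68142°)/12.885107 = 1.858257
contact ratio ≈ 1.8583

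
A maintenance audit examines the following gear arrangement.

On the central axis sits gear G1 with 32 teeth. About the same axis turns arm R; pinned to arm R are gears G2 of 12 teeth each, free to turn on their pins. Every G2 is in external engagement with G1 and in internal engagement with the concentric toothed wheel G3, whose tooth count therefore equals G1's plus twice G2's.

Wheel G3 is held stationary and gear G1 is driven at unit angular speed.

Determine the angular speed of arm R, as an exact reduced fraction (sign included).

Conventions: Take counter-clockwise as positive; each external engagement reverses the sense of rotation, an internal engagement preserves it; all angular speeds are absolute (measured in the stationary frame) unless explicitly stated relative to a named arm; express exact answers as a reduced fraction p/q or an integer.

4/11

recognized (axles ride arm R): planetary set, 32/12/56 teeth
ring teeth: 32 + 2·12 = 56
32(ω_sun−ω_arm) = −56(ω_ring−ω_arm),  ω_ring = 0, ω_sun = 1
32(1−ω_arm) = −56(0−ω_arm)  ⇒  88·ω_arm = 32  ⇒  ω_arm = 4/11
exact speed ratio = 4/11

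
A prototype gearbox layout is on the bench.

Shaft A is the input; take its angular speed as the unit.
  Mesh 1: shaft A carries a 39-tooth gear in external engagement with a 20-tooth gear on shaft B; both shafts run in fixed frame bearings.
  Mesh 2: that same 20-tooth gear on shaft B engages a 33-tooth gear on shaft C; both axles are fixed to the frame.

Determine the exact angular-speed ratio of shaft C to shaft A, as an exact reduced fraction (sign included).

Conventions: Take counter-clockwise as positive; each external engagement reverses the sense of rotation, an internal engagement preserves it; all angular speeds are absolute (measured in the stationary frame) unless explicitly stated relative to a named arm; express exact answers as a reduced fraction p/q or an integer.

class = fixed-axis compound train [2 meshes; 2 ratios multiply, 2 sense flips]
mesh 1 [39T→20T]: running ratio 39/20, sense −
mesh 2 [20T→33T]: running ratio 13/11, sense +
ω_out/ω_in = 13/11

13/11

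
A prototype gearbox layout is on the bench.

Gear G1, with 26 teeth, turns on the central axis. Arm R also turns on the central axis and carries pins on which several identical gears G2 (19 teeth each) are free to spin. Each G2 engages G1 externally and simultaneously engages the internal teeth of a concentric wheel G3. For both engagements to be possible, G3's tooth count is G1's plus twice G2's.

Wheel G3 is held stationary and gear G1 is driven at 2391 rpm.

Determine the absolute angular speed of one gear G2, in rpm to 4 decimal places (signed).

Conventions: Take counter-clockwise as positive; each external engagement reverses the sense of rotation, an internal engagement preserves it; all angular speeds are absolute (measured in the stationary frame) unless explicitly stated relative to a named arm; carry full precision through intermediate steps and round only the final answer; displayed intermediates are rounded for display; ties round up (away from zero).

recognized (axles ride arm R): planetary set, 26/19/64 teeth
normalise by the input: solve with ω_sun = 1, then scale by 2391 rpm
ring teeth: 26 + 2·19 = 64
26(ω_sun−ω_arm) = −64(ω_ring−ω_arm),  ω_ring = 0, ω_sun = 1
26(1−ω_arm) = −64(0−ω_arm)  ⇒  90·ω_arm = 26  ⇒  ω_arm = 13/45
sun–planet mesh: 26·(1−13/45) = −19·(ω_p−ω_arm)  ⇒  ω_p−ω_arm = -832/855
ω_p = 13/45 − 832/855 = -13/19
scale: ω_p = -13/19 × 2391 rpm = -1635.9474 rpm

-1635.9474 rpm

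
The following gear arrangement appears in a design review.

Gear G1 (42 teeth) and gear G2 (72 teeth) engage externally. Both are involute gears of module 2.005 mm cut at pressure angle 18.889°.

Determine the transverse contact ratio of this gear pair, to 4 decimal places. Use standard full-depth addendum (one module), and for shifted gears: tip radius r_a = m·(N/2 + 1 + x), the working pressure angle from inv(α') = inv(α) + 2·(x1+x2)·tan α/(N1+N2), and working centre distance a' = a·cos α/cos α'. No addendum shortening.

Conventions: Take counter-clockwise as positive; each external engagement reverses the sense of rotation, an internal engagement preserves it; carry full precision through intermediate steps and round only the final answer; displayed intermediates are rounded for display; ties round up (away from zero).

topology: single-mesh involute geometry — m = 2.005, 42T/72T pair
base radii: r_b1 = 39.837542, r_b2 = 68.292929
tip radii: r_a1 = 44.110000, r_a2 = 74.185000
no profile shift: α' = α, a' = a
action lengths: √(r_a1²−r_b1²) = 18.938384, √(r_a2²−r_b2²) = 28.973956
base pitch p_b = π·m·cos α = 5.959682
CR = (18.938384 + 28.973956 − 114.285000·sin 18.88900°)/5.959682 = 1.831339
contact ratio ≈ 1.8313

1.8313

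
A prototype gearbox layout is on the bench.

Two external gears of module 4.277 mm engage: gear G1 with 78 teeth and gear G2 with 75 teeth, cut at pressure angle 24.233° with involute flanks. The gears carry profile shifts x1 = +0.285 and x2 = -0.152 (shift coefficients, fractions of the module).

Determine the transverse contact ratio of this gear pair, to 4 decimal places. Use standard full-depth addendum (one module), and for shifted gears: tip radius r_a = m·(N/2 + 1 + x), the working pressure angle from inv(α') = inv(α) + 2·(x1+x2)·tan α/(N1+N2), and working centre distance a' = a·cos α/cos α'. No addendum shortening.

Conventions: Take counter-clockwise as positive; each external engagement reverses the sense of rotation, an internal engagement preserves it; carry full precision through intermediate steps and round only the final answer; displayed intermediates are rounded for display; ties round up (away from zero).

single-mesh involute tooth geometry (78T engaging 75T at module 4.277)
base radii: r_b1 = 152.104965, r_b2 = 146.254774
tip radii: r_a1 = 172.298945, r_a2 = 164.014396
inv(α') = inv(24.233°) + 2·(+0.285-0.152)·tan α/(78+75) = 0.02794719  ⇒  α' = 24.45206°
a' = a·cos α / cos α' = 327.1905·cos 24.233°/cos 24.45206° = 327.756932
action lengths: √(r_a1²−r_b1²) = 80.938286, √(r_a2²−r_b2²) = 74.231148
base pitch p_b = π·m·cos α = 12.252611
CR = (80.938286 + 74.231148 − 327.756932·sin 24.45206°)/12.252611 = 1.591534
contact ratio ≈ 1.5915

1.5915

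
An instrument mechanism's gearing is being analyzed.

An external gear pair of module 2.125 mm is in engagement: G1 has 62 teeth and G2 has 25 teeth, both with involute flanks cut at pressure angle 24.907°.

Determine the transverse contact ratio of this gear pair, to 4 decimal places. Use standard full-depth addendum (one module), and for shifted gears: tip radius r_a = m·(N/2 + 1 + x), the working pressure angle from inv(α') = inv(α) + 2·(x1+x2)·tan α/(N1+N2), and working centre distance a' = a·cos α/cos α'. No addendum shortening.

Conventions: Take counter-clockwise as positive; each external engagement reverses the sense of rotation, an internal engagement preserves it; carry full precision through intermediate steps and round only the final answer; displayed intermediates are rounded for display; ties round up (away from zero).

1.5049

class = single-mesh tooth geometry [involute pair 62T × 25T, m = 2.125]
base radii: r_b1 = 59.748135, r_b2 = 24.091990
tip radii: r_a1 = 68.000000, r_a2 = 28.687500
no profile shift: α' = α, a' = a
action lengths: √(r_a1²−r_b1²) = 32.467835, √(r_a2²−r_b2²) = 15.573974
base pitch p_b = π·m·cos α = 6.054978
CR = (32.467835 + 15.573974 − 92.437500·sin 24.90700°)/6.054978 = 1.504889
contact ratio ≈ 1.5049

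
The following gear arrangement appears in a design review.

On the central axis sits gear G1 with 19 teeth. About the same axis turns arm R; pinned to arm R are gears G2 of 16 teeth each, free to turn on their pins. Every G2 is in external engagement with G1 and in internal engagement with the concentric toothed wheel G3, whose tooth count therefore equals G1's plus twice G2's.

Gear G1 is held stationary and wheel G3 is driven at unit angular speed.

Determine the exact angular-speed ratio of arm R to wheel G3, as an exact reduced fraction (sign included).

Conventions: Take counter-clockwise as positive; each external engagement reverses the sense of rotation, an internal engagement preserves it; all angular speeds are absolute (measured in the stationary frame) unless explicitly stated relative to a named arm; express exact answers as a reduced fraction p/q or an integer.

class = planetary set [G3 = 19+2·16 = 51; Willis about the carrier]
ring teeth: 19 + 2·16 = 51
19(ω_sun−ω_arm) = −51(ω_ring−ω_arm),  ω_sun = 0, ω_ring = 1
19(0−ω_arm) = −51(1−ω_arm)  ⇒  70·ω_arm = 51  ⇒  ω_arm = 51/70
ω_out/ω_in = 51/70

51/70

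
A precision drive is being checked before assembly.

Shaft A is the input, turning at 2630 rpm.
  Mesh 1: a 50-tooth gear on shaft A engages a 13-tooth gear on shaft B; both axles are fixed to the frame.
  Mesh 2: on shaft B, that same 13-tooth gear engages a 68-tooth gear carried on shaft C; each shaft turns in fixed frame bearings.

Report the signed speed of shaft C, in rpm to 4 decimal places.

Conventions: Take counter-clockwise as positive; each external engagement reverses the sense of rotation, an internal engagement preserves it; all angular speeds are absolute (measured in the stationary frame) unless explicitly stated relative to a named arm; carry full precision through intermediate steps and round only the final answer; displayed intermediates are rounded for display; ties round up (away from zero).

class = fixed-axis compound train [2 meshes; 2 ratios multiply, 2 sense flips]
mesh 1 [50T→13T]: ω = 2630.0000×50/13 = 10115.3846 rpm, sense flips to −
mesh 2 [13T→68T]: ω = 10115.3846×13/68 = 1933.8235 rpm, sense flips to +
signed output speed = +1933.8235 rpm

+1933.8235 rpm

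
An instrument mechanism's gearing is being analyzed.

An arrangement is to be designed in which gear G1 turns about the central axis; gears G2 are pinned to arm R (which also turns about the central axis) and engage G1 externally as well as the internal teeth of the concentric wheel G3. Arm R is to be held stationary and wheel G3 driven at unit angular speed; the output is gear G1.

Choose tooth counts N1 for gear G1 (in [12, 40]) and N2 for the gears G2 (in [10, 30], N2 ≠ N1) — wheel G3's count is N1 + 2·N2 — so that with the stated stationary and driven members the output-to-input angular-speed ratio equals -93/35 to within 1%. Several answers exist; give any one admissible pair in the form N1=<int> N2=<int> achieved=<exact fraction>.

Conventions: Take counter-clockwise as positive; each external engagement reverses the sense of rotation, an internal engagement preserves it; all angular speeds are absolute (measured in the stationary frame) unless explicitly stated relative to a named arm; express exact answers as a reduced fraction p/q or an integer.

planetary set to be sized for -93/35 (Willis relation)
Willis with ω_arm = 0: ω_sun/ω_ring = −N3/N1; set equal to -93/35  ⇒  N3/N1 = −(-93/35) = 93/35
N3 = N1 + 2·N2  ⇒  N2/N1 = (N3/N1 − 1)/2 = (93/35 − 1)/2 = 29/35
smallest multiple with N1 ≥ 12 and N2 ≥ 10: k = 1  ⇒  N1 = 1·35 = 35, N2 = 1·29 = 29 (N1 ≤ 40, N2 ≤ 30, N2 ≠ N1 ✓), N3 = 35 + 2·29 = 93
check: −N3/N1 with N1 = 35, N3 = 93 gives -93/35; |achieved − target| = 0 ≤ 93/3500 ✓

N1=35 N2=29 achieved=-93/35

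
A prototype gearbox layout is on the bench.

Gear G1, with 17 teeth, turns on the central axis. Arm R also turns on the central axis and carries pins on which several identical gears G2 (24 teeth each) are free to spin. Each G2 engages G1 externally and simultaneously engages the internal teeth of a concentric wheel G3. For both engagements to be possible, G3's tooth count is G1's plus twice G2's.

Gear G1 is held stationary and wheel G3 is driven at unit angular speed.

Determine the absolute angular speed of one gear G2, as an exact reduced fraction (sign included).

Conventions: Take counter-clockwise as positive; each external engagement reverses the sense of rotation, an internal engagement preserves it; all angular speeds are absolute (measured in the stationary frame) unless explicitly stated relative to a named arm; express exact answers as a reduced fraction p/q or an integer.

planetary set (17T centre, 24T on arm, 65T internal) — Willis relation
ring teeth: 17 + 2·24 = 65
17(ω_sun−ω_arm) = −65(ω_ring−ω_arm),  ω_sun = 0, ω_ring = 1
17(0−ω_arm) = −65(1−ω_arm)  ⇒  82·ω_arm = 65  ⇒  ω_arm = 65/82
sun–planet mesh: 17·(0−65/82) = −24·(ω_p−ω_arm)  ⇒  ω_p−ω_arm = 1105/1968
ω_p = 65/82 + 1105/1968 = 65/48
exact speed ratio = 65/48

65/48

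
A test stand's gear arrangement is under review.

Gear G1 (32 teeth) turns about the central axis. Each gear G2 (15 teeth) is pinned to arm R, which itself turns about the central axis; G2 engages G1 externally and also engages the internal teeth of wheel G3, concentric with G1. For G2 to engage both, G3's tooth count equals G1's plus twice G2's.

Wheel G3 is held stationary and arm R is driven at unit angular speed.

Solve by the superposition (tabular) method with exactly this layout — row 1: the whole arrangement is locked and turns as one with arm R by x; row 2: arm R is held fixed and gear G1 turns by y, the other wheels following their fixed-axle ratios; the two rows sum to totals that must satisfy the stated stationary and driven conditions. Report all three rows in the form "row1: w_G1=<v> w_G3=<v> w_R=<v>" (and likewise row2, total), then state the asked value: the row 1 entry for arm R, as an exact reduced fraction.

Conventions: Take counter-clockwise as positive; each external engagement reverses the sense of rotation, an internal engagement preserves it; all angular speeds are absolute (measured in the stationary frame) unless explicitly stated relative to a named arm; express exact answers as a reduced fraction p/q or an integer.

recognized (axles ride arm R): planetary set, 32/15/62 teeth
row 1: whole set turns with the arm by x
row 2: sun turns y, ring = −(32/62)·y, arm 0
boundary: total ω_ring = x − (32/62)·y = 0 and total ω_arm = x = 1  ⇒  y = 31/16, x = 1
row 2 ring = −(32/62)·31/16 = -1
totals (row 1 + row 2): sun 1 + 31/16 = 47/16, ring 1 + (-1) = 0, arm 1 + 0 = 1
asked cell (row1, arm) = 1

row1: w_G1=1 w_G3=1 w_R=1
row2: w_G1=31/16 w_G3=-1 w_R=0
total: w_G1=47/16 w_G3=0 w_R=1
asked value: 1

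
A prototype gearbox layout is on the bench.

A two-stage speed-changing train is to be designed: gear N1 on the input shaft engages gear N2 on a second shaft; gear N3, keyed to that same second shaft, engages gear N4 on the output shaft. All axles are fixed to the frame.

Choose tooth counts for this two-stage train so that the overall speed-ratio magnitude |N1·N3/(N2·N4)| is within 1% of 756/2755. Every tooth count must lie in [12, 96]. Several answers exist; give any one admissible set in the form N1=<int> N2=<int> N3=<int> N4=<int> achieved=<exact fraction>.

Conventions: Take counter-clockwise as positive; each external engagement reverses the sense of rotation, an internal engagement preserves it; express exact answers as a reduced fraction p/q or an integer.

topology: fixed-axis compound train — 2 stages, target 756/2755
target = 756/2755 in lowest terms: an exact hit needs N1·N3 = k·756 and N2·N4 = k·2755 for one integer k, every count in [12, 96]; additionally prefer no 1:1 stage (N1 ≠ N2, N3 ≠ N4)
k = 1: N1·N3 = 756 = 12·63, N2·N4 = 2755 = 29·95
achieved = 12·63/(29·95) = 756/2755; |achieved − target| = 0 ≤ 189/68875 ✓

N1=12 N2=29 N3=63 N4=95 achieved=756/2755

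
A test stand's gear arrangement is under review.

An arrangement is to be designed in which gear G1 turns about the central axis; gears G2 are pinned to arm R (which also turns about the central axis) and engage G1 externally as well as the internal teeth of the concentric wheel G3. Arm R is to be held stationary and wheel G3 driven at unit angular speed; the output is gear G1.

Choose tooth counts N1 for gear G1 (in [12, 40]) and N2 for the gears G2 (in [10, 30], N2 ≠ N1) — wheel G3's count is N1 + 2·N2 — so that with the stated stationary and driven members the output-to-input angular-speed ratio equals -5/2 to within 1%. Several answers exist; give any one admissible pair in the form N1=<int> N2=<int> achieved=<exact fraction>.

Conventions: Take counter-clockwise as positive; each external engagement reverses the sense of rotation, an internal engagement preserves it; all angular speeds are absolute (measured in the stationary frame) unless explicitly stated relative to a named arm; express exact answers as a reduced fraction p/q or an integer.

design class (target -5/2): planetary set
Willis with ω_arm = 0: ω_sun/ω_ring = −N3/N1; set equal to -5/2  ⇒  N3/N1 = −(-5/2) = 5/2
N3 = N1 + 2·N2  ⇒  N2/N1 = (N3/N1 − 1)/2 = (5/2 − 1)/2 = 3/4
smallest multiple with N1 ≥ 12 and N2 ≥ 10: k = 4  ⇒  N1 = 4·4 = 16, N2 = 4·3 = 12 (N1 ≤ 40, N2 ≤ 30, N2 ≠ N1 ✓), N3 = 16 + 2·12 = 40
check: −N3/N1 with N1 = 16, N3 = 40 gives -5/2; |achieved − target| = 0 ≤ 1/40 ✓

N1=16 N2=12 achieved=-5/2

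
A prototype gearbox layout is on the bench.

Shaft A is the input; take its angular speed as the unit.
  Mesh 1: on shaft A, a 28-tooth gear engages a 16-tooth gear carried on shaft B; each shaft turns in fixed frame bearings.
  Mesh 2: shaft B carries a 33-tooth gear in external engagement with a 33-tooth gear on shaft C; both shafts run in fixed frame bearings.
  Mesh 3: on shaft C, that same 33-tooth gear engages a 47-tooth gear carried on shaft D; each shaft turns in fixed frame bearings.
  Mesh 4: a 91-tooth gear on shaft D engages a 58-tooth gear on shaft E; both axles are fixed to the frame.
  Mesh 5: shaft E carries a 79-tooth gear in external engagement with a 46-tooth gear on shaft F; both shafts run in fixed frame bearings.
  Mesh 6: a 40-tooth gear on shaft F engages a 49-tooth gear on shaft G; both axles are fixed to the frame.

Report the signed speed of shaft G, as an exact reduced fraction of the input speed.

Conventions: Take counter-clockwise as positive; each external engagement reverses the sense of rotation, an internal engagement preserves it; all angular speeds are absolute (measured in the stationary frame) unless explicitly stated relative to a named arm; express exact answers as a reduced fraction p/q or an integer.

6-mesh fixed-axis compound train (all bearings frame-fixed)
mesh 1 [28T→16T]: |ω|/ω_in = 1×28/16 = 7/4, sense flips to −
mesh 2 [33T→33T]: |ω|/ω_in = (7/4)×33/33 = 7/4, sense flips to +
mesh 3 [33T→47T]: |ω|/ω_in = (7/4)×33/47 = 231/188, sense flips to −
mesh 4 [91T→58T]: |ω|/ω_in = (231/188)×91/58 = 21021/10904, sense flips to +
mesh 5 [79T→46T]: |ω|/ω_in = (21021/10904)×79/46 = 1660659/501584, sense flips to −
mesh 6 [40T→49T]: |ω|/ω_in = (1660659/501584)×40/49 = 169455/62698, sense flips to +
signed output speed (× input speed) = 169455/62698

169455/62698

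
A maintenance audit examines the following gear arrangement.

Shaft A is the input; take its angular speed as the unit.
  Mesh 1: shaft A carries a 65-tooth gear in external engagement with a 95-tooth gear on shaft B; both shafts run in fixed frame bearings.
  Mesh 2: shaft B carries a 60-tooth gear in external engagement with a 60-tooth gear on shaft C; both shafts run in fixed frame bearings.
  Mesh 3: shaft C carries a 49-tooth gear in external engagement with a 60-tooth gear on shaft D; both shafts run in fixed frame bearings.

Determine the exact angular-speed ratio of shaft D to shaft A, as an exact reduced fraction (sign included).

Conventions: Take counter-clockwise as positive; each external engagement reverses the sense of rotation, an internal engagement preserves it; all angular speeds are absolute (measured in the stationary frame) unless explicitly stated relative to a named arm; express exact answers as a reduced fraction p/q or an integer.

class = fixed-axis compound train [3 meshes; 3 ratios multiply, 3 sense flips]
mesh 1 [65T→95T]: running ratio 13/19, sense −
mesh 2 [60T→60T]: running ratio 13/19, sense +
mesh 3 [49T→60T]: running ratio 637/1140, sense −
ω_out/ω_in = -637/1140

-637/1140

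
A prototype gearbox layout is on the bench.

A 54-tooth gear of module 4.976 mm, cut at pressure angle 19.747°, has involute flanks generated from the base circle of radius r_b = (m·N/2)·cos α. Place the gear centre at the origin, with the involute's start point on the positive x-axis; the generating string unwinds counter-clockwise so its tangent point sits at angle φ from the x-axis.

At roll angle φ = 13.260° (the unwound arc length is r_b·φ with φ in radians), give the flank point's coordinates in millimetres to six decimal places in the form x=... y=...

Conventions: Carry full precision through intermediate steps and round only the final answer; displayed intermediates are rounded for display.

x=129.792422 y=0.519681

class = single-mesh tooth geometry [base-circle involute, m = 4.976, 54T]
pitch radius r_p = m·N/2 = 4.976·54/2 = 134.352000
base radius r_b = r_p·cos α = 134.352000·cos 19.747° = 126.451257
roll angle φ = 13.260° = 0.23143066 rad
x = r_b·(cos φ + φ·sin φ) = 129.792422
y = r_b·(sin φ − φ·cos φ) = 0.519681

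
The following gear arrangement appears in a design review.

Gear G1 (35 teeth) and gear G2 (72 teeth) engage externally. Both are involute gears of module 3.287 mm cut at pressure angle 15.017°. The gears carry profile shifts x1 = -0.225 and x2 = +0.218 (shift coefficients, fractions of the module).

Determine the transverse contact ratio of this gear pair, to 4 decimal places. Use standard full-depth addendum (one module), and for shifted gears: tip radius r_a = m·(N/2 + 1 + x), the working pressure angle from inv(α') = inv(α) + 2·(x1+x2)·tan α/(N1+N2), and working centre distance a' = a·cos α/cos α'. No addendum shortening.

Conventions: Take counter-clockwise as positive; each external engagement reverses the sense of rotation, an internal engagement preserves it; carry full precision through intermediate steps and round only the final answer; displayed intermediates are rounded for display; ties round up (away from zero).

single-mesh involute tooth geometry (35T engaging 72T at module 3.287)
base radii: r_b1 = 55.558049, r_b2 = 114.290843
tip radii: r_a1 = 60.069925, r_a2 = 122.335566
inv(α') = inv(15.017°) + 2·(-0.225+0.218)·tan α/(35+72) = 0.00613603  ⇒  α' = 14.98900°
a' = a·cos α / cos α' = 175.8545·cos 15.017°/cos 14.98900° = 175.831470
action lengths: √(r_a1²−r_b1²) = 22.840734, √(r_a2²−r_b2²) = 43.630196
base pitch p_b = π·m·cos α = 9.973758
CR = (22.840734 + 43.630196 − 175.831470·sin 14.98900°)/9.973758 = 2.105024
contact ratio ≈ 2.1050

2.1050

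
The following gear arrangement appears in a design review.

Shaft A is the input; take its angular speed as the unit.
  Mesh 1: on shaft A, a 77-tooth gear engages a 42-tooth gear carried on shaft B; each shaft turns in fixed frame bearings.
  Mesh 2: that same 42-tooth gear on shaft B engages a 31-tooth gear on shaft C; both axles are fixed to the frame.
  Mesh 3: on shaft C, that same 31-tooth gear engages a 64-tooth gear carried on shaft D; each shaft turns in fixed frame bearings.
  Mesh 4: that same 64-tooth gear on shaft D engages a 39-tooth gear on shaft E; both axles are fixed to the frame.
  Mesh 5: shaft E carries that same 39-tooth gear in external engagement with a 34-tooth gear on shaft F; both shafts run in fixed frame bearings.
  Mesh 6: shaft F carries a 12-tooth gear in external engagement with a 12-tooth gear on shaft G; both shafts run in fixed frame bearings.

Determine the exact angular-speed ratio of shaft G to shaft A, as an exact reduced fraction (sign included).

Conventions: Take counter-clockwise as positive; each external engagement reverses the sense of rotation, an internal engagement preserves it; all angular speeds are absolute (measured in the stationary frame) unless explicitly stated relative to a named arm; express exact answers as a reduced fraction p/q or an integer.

class = fixed-axis compound train [6 meshes; 6 ratios multiply, 6 sense flips]
mesh 1 [77T→42T]: running ratio 11/6, sense −
mesh 2 [42T→31T]: running ratio 77/31, sense +
mesh 3 [31T→64T]: running ratio 77/64, sense −
mesh 4 [64T→39T]: running ratio 77/39, sense +
mesh 5 [39T→34T]: running ratio 77/34, sense −
mesh 6 [12T→12T]: running ratio 77/34, sense +
ω_out/ω_in = 77/34

77/34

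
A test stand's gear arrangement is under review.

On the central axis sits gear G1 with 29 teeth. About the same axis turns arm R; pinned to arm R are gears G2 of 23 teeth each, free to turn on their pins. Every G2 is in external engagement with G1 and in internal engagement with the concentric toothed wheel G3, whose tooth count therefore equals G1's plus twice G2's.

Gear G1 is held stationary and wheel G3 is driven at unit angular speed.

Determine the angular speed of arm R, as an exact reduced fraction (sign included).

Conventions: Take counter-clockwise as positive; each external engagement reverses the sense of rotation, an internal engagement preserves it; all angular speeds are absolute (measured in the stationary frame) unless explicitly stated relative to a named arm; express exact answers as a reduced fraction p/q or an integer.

75/104

planetary set (29T centre, 23T on arm, 75T internal) — Willis relation
ring teeth: 29 + 2·23 = 75
29(ω_sun−ω_arm) = −75(ω_ring−ω_arm),  ω_sun = 0, ω_ring = 1
29(0−ω_arm) = −75(1−ω_arm)  ⇒  104·ω_arm = 75  ⇒  ω_arm = 75/104
exact speed ratio = 75/104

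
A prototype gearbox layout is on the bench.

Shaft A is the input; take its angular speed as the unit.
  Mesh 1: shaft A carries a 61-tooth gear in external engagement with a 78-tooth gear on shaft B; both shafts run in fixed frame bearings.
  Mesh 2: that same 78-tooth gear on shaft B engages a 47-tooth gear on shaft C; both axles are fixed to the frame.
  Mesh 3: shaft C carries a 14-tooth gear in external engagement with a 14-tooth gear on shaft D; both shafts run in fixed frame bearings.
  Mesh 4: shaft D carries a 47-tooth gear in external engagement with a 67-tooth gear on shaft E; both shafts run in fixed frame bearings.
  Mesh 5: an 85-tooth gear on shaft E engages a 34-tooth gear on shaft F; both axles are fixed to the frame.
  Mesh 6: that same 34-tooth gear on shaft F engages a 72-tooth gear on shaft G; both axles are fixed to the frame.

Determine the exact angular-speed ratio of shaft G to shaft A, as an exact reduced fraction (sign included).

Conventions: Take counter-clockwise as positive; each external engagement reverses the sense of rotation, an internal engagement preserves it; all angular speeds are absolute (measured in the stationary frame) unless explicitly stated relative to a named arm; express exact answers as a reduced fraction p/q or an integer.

5185/4824

class = fixed-axis compound train [6 meshes; 6 ratios multiply, 6 sense flips]
mesh 1 [61T→78T]: running ratio 61/78, sense −
mesh 2 [78T→47T]: running ratio 61/47, sense +
mesh 3 [14T→14T]: running ratio 61/47, sense −
mesh 4 [47T→67T]: running ratio 61/67, sense +
mesh 5 [85T→34T]: running ratio 305/134, sense −
mesh 6 [34T→72T]: running ratio 5185/4824, sense +
ω_out/ω_in = 5185/4824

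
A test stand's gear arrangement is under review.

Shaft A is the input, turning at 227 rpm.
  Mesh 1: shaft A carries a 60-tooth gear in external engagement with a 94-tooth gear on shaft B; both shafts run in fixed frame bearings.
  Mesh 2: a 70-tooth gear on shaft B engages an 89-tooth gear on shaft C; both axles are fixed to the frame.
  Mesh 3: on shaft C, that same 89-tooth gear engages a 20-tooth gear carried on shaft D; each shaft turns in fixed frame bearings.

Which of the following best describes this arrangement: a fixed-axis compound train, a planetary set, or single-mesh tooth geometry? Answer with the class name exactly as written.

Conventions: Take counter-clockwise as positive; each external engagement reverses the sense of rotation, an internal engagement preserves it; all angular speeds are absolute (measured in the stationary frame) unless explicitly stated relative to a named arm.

3-mesh fixed-axis compound train (all bearings frame-fixed)
classification: fixed-axis compound train

fixed-axis compound train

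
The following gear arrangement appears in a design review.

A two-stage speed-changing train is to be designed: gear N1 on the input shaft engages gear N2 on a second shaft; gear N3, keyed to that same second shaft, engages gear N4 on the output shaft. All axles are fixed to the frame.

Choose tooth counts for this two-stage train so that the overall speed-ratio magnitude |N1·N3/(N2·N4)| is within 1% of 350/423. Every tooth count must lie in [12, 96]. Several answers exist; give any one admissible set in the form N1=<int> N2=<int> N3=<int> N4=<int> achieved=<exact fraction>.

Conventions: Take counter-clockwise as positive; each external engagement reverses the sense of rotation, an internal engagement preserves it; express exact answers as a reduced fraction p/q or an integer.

design class (target 350/423): fixed-axis compound train
target = 350/423 in lowest terms: an exact hit needs N1·N3 = k·350 and N2·N4 = k·423 for one integer k, every count in [12, 96]; additionally prefer no 1:1 stage (N1 ≠ N2, N3 ≠ N4)
k = 1: no 1:1-free in-range split of k·350 and k·423 into factor pairs; take k = 2
k = 2: N1·N3 = 700 = 14·50, N2·N4 = 846 = 18·47
achieved = 14·50/(18·47) = 350/423; |achieved − target| = 0 ≤ 7/846 ✓

N1=14 N2=18 N3=50 N4=47 achieved=350/423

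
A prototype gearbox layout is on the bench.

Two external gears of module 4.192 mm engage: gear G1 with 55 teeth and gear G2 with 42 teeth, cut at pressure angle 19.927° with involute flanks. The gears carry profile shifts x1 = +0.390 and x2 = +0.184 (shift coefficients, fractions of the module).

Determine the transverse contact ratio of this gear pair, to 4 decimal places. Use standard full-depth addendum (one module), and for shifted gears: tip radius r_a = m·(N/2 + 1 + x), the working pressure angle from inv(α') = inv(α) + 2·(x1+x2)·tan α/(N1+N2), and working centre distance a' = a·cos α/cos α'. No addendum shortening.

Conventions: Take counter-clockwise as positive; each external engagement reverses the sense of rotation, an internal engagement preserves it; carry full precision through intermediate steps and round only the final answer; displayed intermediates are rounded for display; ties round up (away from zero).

1.6682

recognized (one external pair, fixed centres): single-mesh tooth geometry, m = 4.192, N1 = 55, N2 = 42
base radii: r_b1 = 108.377912, r_b2 = 82.761315
tip radii: r_a1 = 121.106880, r_a2 = 92.995328
inv(α') = inv(19.927°) + 2·(+0.390+0.184)·tan α/(55+42) = 0.01902681  ⇒  α' = 21.63281°
a' = a·cos α / cos α' = 203.3120·cos 19.927°/cos 21.63281° = 205.622111
action lengths: √(r_a1²−r_b1²) = 54.047243, √(r_a2²−r_b2²) = 42.411034
base pitch p_b = π·m·cos α = 12.381064
CR = (54.047243 + 42.411034 − 205.622111·sin 21.63281°)/12.381064 = 1.668214
contact ratio ≈ 1.6682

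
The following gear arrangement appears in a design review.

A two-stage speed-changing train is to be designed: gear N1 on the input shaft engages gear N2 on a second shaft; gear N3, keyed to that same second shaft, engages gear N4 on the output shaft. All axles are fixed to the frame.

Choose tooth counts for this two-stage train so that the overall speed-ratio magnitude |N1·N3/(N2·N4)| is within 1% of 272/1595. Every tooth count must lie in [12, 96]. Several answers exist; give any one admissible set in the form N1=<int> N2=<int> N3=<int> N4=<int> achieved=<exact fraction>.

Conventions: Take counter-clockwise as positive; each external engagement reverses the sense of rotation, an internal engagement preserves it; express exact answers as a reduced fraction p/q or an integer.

N1=16 N2=29 N3=17 N4=55 achieved=272/1595

design class (target 272/1595): fixed-axis compound train
target = 272/1595 in lowest terms: an exact hit needs N1·N3 = k·272 and N2·N4 = k·1595 for one integer k, every count in [12, 96]; additionally prefer no 1:1 stage (N1 ≠ N2, N3 ≠ N4)
k = 1: N1·N3 = 272 = 16·17, N2·N4 = 1595 = 29·55
achieved = 16·17/(29·55) = 272/1595; |achieved − target| = 0 ≤ 68/39875 ✓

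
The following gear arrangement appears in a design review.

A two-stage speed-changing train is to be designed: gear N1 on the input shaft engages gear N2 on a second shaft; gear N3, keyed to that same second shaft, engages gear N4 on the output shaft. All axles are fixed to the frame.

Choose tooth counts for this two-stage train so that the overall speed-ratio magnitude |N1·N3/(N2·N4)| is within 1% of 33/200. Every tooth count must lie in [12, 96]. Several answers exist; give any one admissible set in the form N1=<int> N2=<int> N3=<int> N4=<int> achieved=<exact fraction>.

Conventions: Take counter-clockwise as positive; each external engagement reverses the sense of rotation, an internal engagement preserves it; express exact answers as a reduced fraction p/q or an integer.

N1=12 N2=20 N3=22 N4=80 achieved=33/200

class = fixed-axis compound train [2-stage, 33/200 wanted]
target = 33/200 in lowest terms: an exact hit needs N1·N3 = k·33 and N2·N4 = k·200 for one integer k, every count in [12, 96]; additionally prefer no 1:1 stage (N1 ≠ N2, N3 ≠ N4)
k = 1…7: no 1:1-free in-range split of k·33 and k·200 into factor pairs; take k = 8
k = 8: N1·N3 = 264 = 12·22, N2·N4 = 1600 = 20·80
achieved = 12·22/(20·80) = 33/200; |achieved − target| = 0 ≤ 33/20000 ✓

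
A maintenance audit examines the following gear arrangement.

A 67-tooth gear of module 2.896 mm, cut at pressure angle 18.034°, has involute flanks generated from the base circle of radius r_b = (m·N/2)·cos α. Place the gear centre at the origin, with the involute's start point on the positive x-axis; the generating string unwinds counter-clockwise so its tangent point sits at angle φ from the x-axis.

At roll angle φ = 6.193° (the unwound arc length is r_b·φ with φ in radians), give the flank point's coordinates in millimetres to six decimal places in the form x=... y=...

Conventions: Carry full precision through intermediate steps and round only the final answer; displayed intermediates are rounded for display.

class = single-mesh tooth geometry [base-circle involute, m = 2.896, 67T]
pitch radius r_p = m·N/2 = 2.896·67/2 = 97.016000
base radius r_b = r_p·cos α = 97.016000·cos 18.034° = 92.249892
roll angle φ = 6.193° = 0.10808824 rad
x = r_b·(cos φ + φ·sin φ) = 92.787200
y = r_b·(sin φ − φ·cos φ) = 0.038786

x=92.787200 y=0.038786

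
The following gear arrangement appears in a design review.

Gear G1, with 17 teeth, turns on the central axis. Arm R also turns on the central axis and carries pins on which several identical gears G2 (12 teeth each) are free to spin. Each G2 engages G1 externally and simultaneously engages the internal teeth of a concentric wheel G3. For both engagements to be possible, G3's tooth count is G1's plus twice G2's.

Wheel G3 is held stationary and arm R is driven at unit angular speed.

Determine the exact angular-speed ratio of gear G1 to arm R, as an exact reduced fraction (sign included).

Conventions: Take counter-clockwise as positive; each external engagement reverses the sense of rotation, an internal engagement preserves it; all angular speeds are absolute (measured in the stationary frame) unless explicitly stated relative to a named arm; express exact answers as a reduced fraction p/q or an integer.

58/17

class = planetary set [G3 = 17+2·12 = 41; Willis about the carrier]
ring teeth: 17 + 2·12 = 41
17(ω_sun−ω_arm) = −41(ω_ring−ω_arm),  ω_ring = 0, ω_arm = 1
ω_sun = 1 − (41/17)(0−1) = 58/17
ω_out/ω_in = 58/17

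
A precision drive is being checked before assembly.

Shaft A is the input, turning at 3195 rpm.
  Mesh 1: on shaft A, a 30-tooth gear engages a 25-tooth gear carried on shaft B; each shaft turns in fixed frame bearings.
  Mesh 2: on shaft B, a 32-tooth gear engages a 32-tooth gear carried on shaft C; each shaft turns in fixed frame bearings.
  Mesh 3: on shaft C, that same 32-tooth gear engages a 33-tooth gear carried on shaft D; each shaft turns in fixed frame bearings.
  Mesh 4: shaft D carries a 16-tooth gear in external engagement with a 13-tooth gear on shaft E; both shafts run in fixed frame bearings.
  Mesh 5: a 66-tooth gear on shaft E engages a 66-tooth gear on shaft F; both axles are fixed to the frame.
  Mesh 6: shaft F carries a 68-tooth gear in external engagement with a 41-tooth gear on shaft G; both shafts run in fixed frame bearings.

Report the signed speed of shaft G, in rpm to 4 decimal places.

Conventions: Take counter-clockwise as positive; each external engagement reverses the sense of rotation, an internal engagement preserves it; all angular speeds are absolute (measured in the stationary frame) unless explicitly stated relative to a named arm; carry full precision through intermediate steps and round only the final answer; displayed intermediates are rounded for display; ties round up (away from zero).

topology: fixed-axis compound train — 6 meshes, A→G
mesh 1 [30T→25T]: ω = 3195.0000×30/25 = 3834.0000 rpm, sense flips to −
mesh 2 [32T→32T]: ω = 3834.0000×32/32 = 3834.0000 rpm, sense flips to +
mesh 3 [32T→33T]: ω = 3834.0000×32/33 = 3717.8182 rpm, sense flips to −
mesh 4 [16T→13T]: ω = 3717.8182×16/13 = 4575.7762 rpm, sense flips to +
mesh 5 [66T→66T]: ω = 4575.7762×66/66 = 4575.7762 rpm, sense flips to −
mesh 6 [68T→41T]: ω = 4575.7762×68/41 = 7589.0923 rpm, sense flips to +
signed output speed = +7589.0923 rpm

+7589.0923 rpm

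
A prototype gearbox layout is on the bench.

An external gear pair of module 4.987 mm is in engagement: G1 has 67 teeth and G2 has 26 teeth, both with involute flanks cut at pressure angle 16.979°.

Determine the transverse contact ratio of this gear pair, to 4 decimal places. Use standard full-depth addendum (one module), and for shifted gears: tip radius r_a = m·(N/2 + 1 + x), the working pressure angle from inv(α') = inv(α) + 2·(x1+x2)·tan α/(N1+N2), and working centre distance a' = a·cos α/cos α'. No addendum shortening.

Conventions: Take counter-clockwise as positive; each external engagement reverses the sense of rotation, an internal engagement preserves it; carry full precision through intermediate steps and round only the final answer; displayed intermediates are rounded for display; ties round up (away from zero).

1.8807

single-mesh involute tooth geometry (67T engaging 26T at module 4.987)
base radii: r_b1 = 159.782468, r_b2 = 62.005137
tip radii: r_a1 = 172.051500, r_a2 = 69.818000
no profile shift: α' = α, a' = a
action lengths: √(r_a1²−r_b1²) = 63.806596, √(r_a2²−r_b2²) = 32.092307
base pitch p_b = π·m·cos α = 14.984222
CR = (63.806596 + 32.092307 − 231.895500·sin 16.97900°)/14.984222 = 1.880679
contact ratio ≈ 1.8807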